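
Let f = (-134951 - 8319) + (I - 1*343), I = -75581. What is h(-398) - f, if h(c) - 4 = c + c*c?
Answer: 377204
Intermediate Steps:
h(c) = 4 + c + c**2 (h(c) = 4 + (c + c*c) = 4 + (c + c**2) = 4 + c + c**2)
f = -219194 (f = (-134951 - 8319) + (-75581 - 1*343) = -143270 + (-75581 - 343) = -143270 - 75924 = -219194)
h(-398) - f = (4 - 398 + (-398)**2) - 1*(-219194) = (4 - 398 + 158404) + 219194 = 158010 + 219194 = 377204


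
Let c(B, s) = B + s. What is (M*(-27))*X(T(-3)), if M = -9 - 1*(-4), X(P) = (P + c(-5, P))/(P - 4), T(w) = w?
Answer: 1485/7 ≈ 212.14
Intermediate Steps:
X(P) = (-5 + 2*P)/(-4 + P) (X(P) = (P + (-5 + P))/(P - 4) = (-5 + 2*P)/(-4 + P))
M = -5 (M = -9 + 4 = -5)
(M*(-27))*X(T(-3)) = (-5*(-27))*((-5 + 2*(-3))/(-4 - 3)) = 135*((-5 - 6)/(-7)) = 135*(-1/7*(-11)) = 135*(11/7) = 1485/7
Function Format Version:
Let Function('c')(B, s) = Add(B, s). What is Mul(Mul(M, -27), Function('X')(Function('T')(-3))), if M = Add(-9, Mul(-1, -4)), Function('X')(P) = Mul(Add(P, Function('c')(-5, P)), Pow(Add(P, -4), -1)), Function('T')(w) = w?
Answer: Rational(1485, 7) ≈ 212.14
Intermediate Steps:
Function('X')(P) = Mul(Pow(Add(-4, P), -1), Add(-5, Mul(2, P))) (Function('X')(P) = Mul(Add(P, Add(-5, P)), Pow(Add(P, -4), -1)) = Mul(Add(-5, Mul(2, P)), Pow(Add(-4, P), -1)) = Mul(Pow(Add(-4, P), -1), Add(-5, Mul(2, P))))
M = -5 (M = Add(-9, 4) = -5)
Mul(Mul(M, -27), Function('X')(Function('T')(-3))) = Mul(Mul(-5, -27), Mul(Pow(Add(-4, -3), -1), Add(-5, Mul(2, -3)))) = Mul(135, Mul(Pow(-7, -1), Add(-5, -6))) = Mul(135, Mul(Rational(-1, 7), -11)) = Mul(135, Rational(11, 7)) = Rational(1485, 7)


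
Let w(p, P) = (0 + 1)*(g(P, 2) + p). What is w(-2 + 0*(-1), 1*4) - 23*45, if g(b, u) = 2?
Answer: -1035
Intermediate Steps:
w(p, P) = 2 + p (w(p, P) = (0 + 1)*(2 + p) = 1*(2 + p) = 2 + p)
w(-2 + 0*(-1), 1*4) - 23*45 = (2 + (-2 + 0*(-1))) - 23*45 = (2 + (-2 + 0)) - 1035 = (2 - 2) - 1035 = 0 - 1035 = -1035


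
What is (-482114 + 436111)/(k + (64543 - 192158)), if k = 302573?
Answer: -46003/174958 ≈ -0.26294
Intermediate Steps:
(-482114 + 436111)/(k + (64543 - 192158)) = (-482114 + 436111)/(302573 + (64543 - 192158)) = -46003/(302573 - 127615) = -46003/174958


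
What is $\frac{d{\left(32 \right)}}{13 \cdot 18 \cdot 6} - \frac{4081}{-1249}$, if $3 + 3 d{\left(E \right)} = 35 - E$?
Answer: $\frac{4081}{1249} \approx 3.2674$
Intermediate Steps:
$d{\left(E \right)} = \frac{32}{3} - \frac{E}{3}$ ($d{\left(E \right)} = -1 + \frac{35 - E}{3} = -1 - \left(- \frac{35}{3} + \frac{E}{3}\right) = \frac{32}{3} - \frac{E}{3}$)
$\frac{d{\left(32 \right)}}{13 \cdot 18 \cdot 6} - \frac{4081}{-1249} = \frac{\frac{32}{3} - \frac{32}{3}}{13 \cdot 18 \cdot 6} - \frac{4081}{-1249} = \frac{\frac{32}{3} - \frac{32}{3}}{234 \cdot 6} - - \frac{4081}{1249} = \frac{0}{1404} + \frac{4081}{1249} = 0 \cdot \frac{1}{1404} + \frac{4081}{1249} = 0 + \frac{4081}{1249} = \frac{4081}{1249}$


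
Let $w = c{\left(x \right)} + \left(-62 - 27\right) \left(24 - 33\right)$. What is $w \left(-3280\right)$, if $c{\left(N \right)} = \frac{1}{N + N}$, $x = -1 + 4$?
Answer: $- \frac{7883480}{3} \approx -2.6278 \cdot 10^{6}$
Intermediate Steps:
$x = 3$
$c{\left(N \right)} = \frac{1}{2 N}$
$w = \frac{4807}{6}$ ($w = \frac{1}{2 \cdot 3} + \left(-62 - 27\right) \left(24 - 33\right) = \frac{1}{2} \cdot \frac{1}{3} - -801 = \frac{1}{6} + 801 = \frac{4807}{6} \approx 801.17$)
$w \left(-3280\right) = \frac{4807}{6} \left(-3280\right) = - \frac{7883480}{3}$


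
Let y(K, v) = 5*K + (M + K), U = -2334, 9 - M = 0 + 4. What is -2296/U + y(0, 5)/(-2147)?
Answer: 2458921/2505549 ≈ 0.98139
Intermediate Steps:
M = 5 (M = 9 - (0 + 4) = 9 - 1*4 = 9 - 4 = 5)
y(K, v) = 5 + 6*K (y(K, v) = 5*K + (5 + K) = 5 + 6*K)
-2296/U + y(0, 5)/(-2147) = -2296/(-2334) + (5 + 6*0)/(-2147) = -2296*(-1/2334) + (5 + 0)*(-1/2147) = 1148/1167 + 5*(-1/2147) = 1148/1167 - 5/2147 = 2458921/2505549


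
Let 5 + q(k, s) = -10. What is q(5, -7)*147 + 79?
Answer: -2126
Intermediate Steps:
q(k, s) = -15 (q(k, s) = -5 - 10 = -15)
q(5, -7)*147 + 79 = -15*147 + 79 = -2205 + 79 = -2126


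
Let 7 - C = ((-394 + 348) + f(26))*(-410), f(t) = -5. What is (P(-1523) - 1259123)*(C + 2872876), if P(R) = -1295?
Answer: -3594678104714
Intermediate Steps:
C = -20903 (C = 7 - ((-394 + 348) - 5)*(-410) = 7 - (-46 - 5)*(-410) = 7 - (-51)*(-410) = 7 - 1*20910 = 7 - 20910 = -20903)
(P(-1523) - 1259123)*(C + 2872876) = (-1295 - 1259123)*(-20903 + 2872876) = -1260418*2851973 = -3594678104714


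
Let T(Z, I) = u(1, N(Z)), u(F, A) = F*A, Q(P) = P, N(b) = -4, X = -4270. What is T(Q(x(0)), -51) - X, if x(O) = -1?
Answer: 4266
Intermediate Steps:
u(F, A) = A*F
T(Z, I) = -4 (T(Z, I) = -4*1 = -4)
T(Q(x(0)), -51) - X = -4 - 1*(-4270) = -4 + 4270 = 4266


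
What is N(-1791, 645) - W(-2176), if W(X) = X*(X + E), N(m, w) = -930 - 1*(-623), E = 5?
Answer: -4724403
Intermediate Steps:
N(m, w) = -307 (N(m, w) = -930 + 623 = -307)
W(X) = X*(5 + X) (W(X) = X*(X + 5) = X*(5 + X))
N(-1791, 645) - W(-2176) = -307 - (-2176)*(5 - 2176) = -307 - (-2176)*(-2171) = -307 - 1*4724096 = -307 - 4724096 = -4724403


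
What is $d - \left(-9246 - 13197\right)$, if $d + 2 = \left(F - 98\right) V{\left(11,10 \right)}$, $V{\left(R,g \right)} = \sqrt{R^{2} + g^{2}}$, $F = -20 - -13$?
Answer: $22441 - 105 \sqrt{221} \approx 20880.0$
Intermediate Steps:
$F = -7$ ($F = -20 + 13 = -7$)
$d = -2 - 105 \sqrt{221}$ ($d = -2 + \left(-7 - 98\right) \sqrt{11^{2} + 10^{2}} = -2 - 105 \sqrt{121 + 100} = -2 - 105 \sqrt{221} \approx -1562.9$)
$d - \left(-9246 - 13197\right) = \left(-2 - 105 \sqrt{221}\right) - \left(-9246 - 13197\right) = \left(-2 - 105 \sqrt{221}\right) - -22443 = \left(-2 - 105 \sqrt{221}\right) + 22443 = 22441 - 105 \sqrt{221}$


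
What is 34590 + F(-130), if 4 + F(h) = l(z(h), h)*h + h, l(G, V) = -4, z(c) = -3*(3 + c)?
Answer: 34976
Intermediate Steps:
z(c) = -9 - 3*c
F(h) = -4 - 3*h (F(h) = -4 + (-4*h + h) = -4 - 3*h)
34590 + F(-130) = 34590 + (-4 - 3*(-130)) = 34590 + (-4 + 390) = 34590 + 386 = 34976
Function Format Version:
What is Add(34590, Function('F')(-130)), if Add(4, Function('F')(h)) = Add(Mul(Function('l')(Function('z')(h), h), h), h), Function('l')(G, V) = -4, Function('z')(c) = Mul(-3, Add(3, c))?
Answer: 34976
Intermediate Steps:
Function('z')(c) = Add(-9, Mul(-3, c))
Function('F')(h) = Add(-4, Mul(-3, h)) (Function('F')(h) = Add(-4, Add(Mul(-4, h), h)) = Add(-4, Mul(-3, h)))
Add(34590, Function('F')(-130)) = Add(34590, Add(-4, Mul(-3, -130))) = Add(34590, Add(-4, 390)) = Add(34590, 386) = 34976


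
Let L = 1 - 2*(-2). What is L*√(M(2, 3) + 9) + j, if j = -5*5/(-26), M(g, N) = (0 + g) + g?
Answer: 25/26 + 5*√13 ≈ 18.989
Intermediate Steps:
M(g, N) = 2*g (M(g, N) = g + g = 2*g)
L = 5 (L = 1 + 4 = 5)
j = 25/26 (j = -25*(-1/26) = 25/26 ≈ 0.96154)
L*√(M(2, 3) + 9) + j = 5*√(2*2 + 9) + 25/26 = 5*√(4 + 9) + 25/26 = 5*√13 + 25/26 = 25/26 + 5*√13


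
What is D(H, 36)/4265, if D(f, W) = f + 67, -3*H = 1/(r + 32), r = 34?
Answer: 2653/168894 ≈ 0.015708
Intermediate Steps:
H = -1/198 (H = -1/(3*(34 + 32)) = -⅓/66 = -⅓*1/66 = -1/198 ≈ -0.0050505)
D(f, W) = 67 + f
D(H, 36)/4265 = (67 - 1/198)/4265 = (13265/198)*(1/4265) = 2653/168894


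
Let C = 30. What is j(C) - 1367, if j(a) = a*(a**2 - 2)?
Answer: 25573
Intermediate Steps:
j(a) = a*(-2 + a**2)
j(C) - 1367 = 30*(-2 + 30**2) - 1367 = 30*(-2 + 900) - 1367 = 30*898 - 1367 = 26940 - 1367 = 25573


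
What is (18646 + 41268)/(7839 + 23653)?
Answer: 29957/15746 ≈ 1.9025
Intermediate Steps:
(18646 + 41268)/(7839 + 23653) = 59914/31492 = 59914*(1/31492) = 29957/15746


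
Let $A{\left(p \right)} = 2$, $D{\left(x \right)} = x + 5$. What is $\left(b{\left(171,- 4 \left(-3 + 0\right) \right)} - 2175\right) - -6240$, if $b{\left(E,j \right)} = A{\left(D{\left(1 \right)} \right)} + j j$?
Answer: $4211$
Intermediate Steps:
$D{\left(x \right)} = 5 + x$
$b{\left(E,j \right)} = 2 + j^{2}$ ($b{\left(E,j \right)} = 2 + j j = 2 + j^{2}$)
$\left(b{\left(171,- 4 \left(-3 + 0\right) \right)} - 2175\right) - -6240 = \left(\left(2 + \left(- 4 \left(-3 + 0\right)\right)^{2}\right) - 2175\right) - -6240 = \left(\left(2 + \left(\left(-4\right) \left(-3\right)\right)^{2}\right) - 2175\right) + 6240 = \left(\left(2 + 12^{2}\right) - 2175\right) + 6240 = \left(\left(2 + 144\right) - 2175\right) + 6240 = \left(146 - 2175\right) + 6240 = -2029 + 6240 = 4211$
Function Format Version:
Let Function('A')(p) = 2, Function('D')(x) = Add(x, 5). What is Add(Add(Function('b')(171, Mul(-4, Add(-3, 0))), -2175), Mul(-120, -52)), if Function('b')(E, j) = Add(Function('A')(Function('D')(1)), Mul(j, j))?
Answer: 4211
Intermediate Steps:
Function('D')(x) = Add(5, x)
Function('b')(E, j) = Add(2, Pow(j, 2)) (Function('b')(E, j) = Add(2, Mul(j, j)) = Add(2, Pow(j, 2)))
Add(Add(Function('b')(171, Mul(-4, Add(-3, 0))), -2175), Mul(-120, -52)) = Add(Add(Add(2, Pow(Mul(-4, Add(-3, 0)), 2)), -2175), Mul(-120, -52)) = Add(Add(Add(2, Pow(Mul(-4, -3), 2)), -2175), 6240) = Add(Add(Add(2, Pow(12, 2)), -2175), 6240) = Add(Add(Add(2, 144), -2175), 6240) = Add(Add(146, -2175), 6240) = Add(-2029, 6240) = 4211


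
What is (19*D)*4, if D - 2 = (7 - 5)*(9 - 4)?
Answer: 912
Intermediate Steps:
D = 12 (D = 2 + (7 - 5)*(9 - 4) = 2 + 2*5 = 2 + 10 = 12)
(19*D)*4 = (19*12)*4 = 228*4 = 912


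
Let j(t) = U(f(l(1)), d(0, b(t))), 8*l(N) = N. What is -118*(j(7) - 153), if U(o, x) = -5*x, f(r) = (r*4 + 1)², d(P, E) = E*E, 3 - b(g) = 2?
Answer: 18644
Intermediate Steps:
b(g) = 1 (b(g) = 3 - 1*2 = 3 - 2 = 1)
l(N) = N/8
d(P, E) = E²
f(r) = (1 + 4*r)² (f(r) = (4*r + 1)² = (1 + 4*r)²)
j(t) = -5 (j(t) = -5*1² = -5*1 = -5)
-118*(j(7) - 153) = -118*(-5 - 153) = -118*(-158) = 18644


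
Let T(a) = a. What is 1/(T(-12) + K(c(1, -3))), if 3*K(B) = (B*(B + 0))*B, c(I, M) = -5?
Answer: -3/161 ≈ -0.018634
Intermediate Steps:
K(B) = B³/3 (K(B) = ((B*(B + 0))*B)/3 = ((B*B)*B)/3 = (B²*B)/3 = B³/3)
1/(T(-12) + K(c(1, -3))) = 1/(-12 + (⅓)*(-5)³) = 1/(-12 + (⅓)*(-125)) = 1/(-12 - 125/3) = 1/(-161/3) = -3/161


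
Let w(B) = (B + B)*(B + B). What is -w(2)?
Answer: -16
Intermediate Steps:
w(B) = 4*B² (w(B) = (2*B)*(2*B) = 4*B²)
-w(2) = -4*2² = -4*4 = -1*16 = -16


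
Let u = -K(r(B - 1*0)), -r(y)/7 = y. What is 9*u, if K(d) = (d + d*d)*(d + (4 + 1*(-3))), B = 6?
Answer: 635418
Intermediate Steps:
r(y) = -7*y
K(d) = (1 + d)*(d + d²) (K(d) = (d + d²)*(d + (4 - 3)) = (d + d²)*(d + 1) = (d + d²)*(1 + d) = (1 + d)*(d + d²))
u = 70602 (u = -(-7*(6 - 1*0))*(1 + (-7*(6 - 1*0))² + 2*(-7*(6 - 1*0))) = -(-7*(6 + 0))*(1 + (-7*(6 + 0))² + 2*(-7*(6 + 0))) = -(-7*6)*(1 + (-7*6)² + 2*(-7*6)) = -(-42)*(1 + (-42)² + 2*(-42)) = -(-42)*(1 + 1764 - 84) = -(-42)*1681 = -1*(-70602) = 70602)
9*u = 9*70602 = 635418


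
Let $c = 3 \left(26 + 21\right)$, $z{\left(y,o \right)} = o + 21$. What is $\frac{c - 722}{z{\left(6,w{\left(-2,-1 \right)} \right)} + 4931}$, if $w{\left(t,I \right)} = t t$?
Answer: $- \frac{83}{708} \approx -0.11723$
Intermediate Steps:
$w{\left(t,I \right)} = t^{2}$
$z{\left(y,o \right)} = 21 + o$
$c = 141$ ($c = 3 \cdot 47 = 141$)
$\frac{c - 722}{z{\left(6,w{\left(-2,-1 \right)} \right)} + 4931} = \frac{141 - 722}{\left(21 + \left(-2\right)^{2}\right) + 4931} = - \frac{581}{\left(21 + 4\right) + 4931} = - \frac{581}{25 + 4931} = - \frac{581}{4956} = \left(-581\right) \frac{1}{4956} = - \frac{83}{708}$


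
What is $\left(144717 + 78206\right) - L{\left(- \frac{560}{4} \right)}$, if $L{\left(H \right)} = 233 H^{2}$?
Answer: $-4343877$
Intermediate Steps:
$\left(144717 + 78206\right) - L{\left(- \frac{560}{4} \right)} = \left(144717 + 78206\right) - 233 \left(- \frac{560}{4}\right)^{2} = 222923 - 233 \left(\left(-560\right) \frac{1}{4}\right)^{2} = 222923 - 233 \left(-140\right)^{2} = 222923 - 233 \cdot 19600 = 222923 - 4566800 = -4343877$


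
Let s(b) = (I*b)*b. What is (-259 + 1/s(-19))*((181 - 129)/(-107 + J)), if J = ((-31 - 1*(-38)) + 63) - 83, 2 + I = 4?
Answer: 2430961/21660 ≈ 112.23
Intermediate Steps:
I = 2 (I = -2 + 4 = 2)
J = -13 (J = ((-31 + 38) + 63) - 83 = (7 + 63) - 83 = 70 - 83 = -13)
s(b) = 2*b² (s(b) = (2*b)*b = 2*b²)
(-259 + 1/s(-19))*((181 - 129)/(-107 + J)) = (-259 + 1/(2*(-19)²))*((181 - 129)/(-107 - 13)) = (-259 + 1/(2*361))*(52/(-120)) = (-259 + 1/722)*(52*(-1/120)) = (-259 + 1/722)*(-13/30) = -186997/722*(-13/30) = 2430961/21660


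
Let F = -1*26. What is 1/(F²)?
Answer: 1/676 ≈ 0.0014793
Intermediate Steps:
F = -26
1/(F²) = 1/((-26)²) = 1/676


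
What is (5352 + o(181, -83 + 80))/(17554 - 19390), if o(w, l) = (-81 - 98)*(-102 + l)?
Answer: -2683/204 ≈ -13.152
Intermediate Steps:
o(w, l) = 18258 - 179*l (o(w, l) = -179*(-102 + l) = 18258 - 179*l)
(5352 + o(181, -83 + 80))/(17554 - 19390) = (5352 + (18258 - 179*(-83 + 80)))/(17554 - 19390) = (5352 + (18258 - 179*(-3)))/(-1836) = (5352 + (18258 + 537))*(-1/1836) = (5352 + 18795)*(-1/1836) = 24147*(-1/1836) = -2683/204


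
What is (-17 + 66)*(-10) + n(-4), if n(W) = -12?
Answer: -502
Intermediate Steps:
(-17 + 66)*(-10) + n(-4) = (-17 + 66)*(-10) - 12 = 49*(-10) - 12 = -490 - 12 = -502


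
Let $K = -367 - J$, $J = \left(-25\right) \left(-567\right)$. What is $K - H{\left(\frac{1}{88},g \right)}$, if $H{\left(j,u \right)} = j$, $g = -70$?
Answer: $- \frac{1279697}{88} \approx -14542.0$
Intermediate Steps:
$J = 14175$
$K = -14542$ ($K = -367 - 14175 = -14542$)
$K - H{\left(\frac{1}{88},g \right)} = -14542 - \frac{1}{88} = - \frac{1279697}{88}$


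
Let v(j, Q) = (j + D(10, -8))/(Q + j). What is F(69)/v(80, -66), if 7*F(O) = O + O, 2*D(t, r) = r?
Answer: 69/19 ≈ 3.6316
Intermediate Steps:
D(t, r) = r/2
F(O) = 2*O/7 (F(O) = (O + O)/7 = (2*O)/7 = 2*O/7)
v(j, Q) = (-4 + j)/(Q + j) (v(j, Q) = (j + (1/2)*(-8))/(Q + j) = (j - 4)/(Q + j) = (-4 + j)/(Q + j))
F(69)/v(80, -66) = ((2/7)*69)/(((-4 + 80)/(-66 + 80))) = 138/(7*((76/14))) = 138/(7*(((1/14)*76))) = 138/(7*(38/7)) = (138/7)*(7/38) = 69/19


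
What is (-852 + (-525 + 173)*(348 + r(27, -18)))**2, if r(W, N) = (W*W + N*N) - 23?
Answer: 236106584464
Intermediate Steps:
r(W, N) = -23 + N**2 + W**2 (r(W, N) = (W**2 + N**2) - 23 = (N**2 + W**2) - 23 = -23 + N**2 + W**2)
(-852 + (-525 + 173)*(348 + r(27, -18)))**2 = (-852 + (-525 + 173)*(348 + (-23 + (-18)**2 + 27**2)))**2 = (-852 - 352*(348 + (-23 + 324 + 729)))**2 = (-852 - 352*(348 + 1030))**2 = (-852 - 352*1378)**2 = (-852 - 485056)**2 = (-485908)**2 = 236106584464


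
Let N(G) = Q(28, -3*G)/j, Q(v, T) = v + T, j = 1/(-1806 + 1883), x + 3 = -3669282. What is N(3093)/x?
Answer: 712327/3669285 ≈ 0.19413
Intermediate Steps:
x = -3669285 (x = -3 - 3669282 = -3669285)
j = 1/77 ≈ 0.012987
Q(v, T) = T + v
N(G) = 2156 - 231*G (N(G) = (-3*G + 28)/(1/77) = (28 - 3*G)*77 = 2156 - 231*G)
N(3093)/x = (2156 - 231*3093)/(-3669285) = (2156 - 714483)*(-1/3669285) = -712327*(-1/3669285) = 712327/3669285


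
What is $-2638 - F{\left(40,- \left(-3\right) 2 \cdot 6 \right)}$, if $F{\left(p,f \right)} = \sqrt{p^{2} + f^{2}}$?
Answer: $-2638 - 4 \sqrt{181} \approx -2691.8$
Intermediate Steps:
$F{\left(p,f \right)} = \sqrt{f^{2} + p^{2}}$
$-2638 - F{\left(40,- \left(-3\right) 2 \cdot 6 \right)} = -2638 - \sqrt{\left(- \left(-3\right) 2 \cdot 6\right)^{2} + 40^{2}} = -2638 - \sqrt{\left(- \left(-6\right) 6\right)^{2} + 1600} = -2638 - \sqrt{\left(\left(-1\right) \left(-36\right)\right)^{2} + 1600} = -2638 - \sqrt{36^{2} + 1600} = -2638 - \sqrt{1296 + 1600} = -2638 - \sqrt{2896} = -2638 - 4 \sqrt{181}$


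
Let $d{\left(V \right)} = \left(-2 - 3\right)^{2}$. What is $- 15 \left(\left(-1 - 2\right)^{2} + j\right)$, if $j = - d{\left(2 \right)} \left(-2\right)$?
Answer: $-885$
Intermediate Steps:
$d{\left(V \right)} = 25$ ($d{\left(V \right)} = \left(-5\right)^{2} = 25$)
$j = 50$ ($j = \left(-1\right) 25 \left(-2\right) = \left(-25\right) \left(-2\right) = 50$)
$- 15 \left(\left(-1 - 2\right)^{2} + j\right) = - 15 \left(\left(-1 - 2\right)^{2} + 50\right) = - 15 \left(\left(-3\right)^{2} + 50\right) = - 15 \left(9 + 50\right) = \left(-15\right) 59 = -885$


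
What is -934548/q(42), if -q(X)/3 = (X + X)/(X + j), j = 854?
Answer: 9968512/3 ≈ 3.3228e+6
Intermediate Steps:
q(X) = -6*X/(854 + X) (q(X) = -3*(X + X)/(X + 854) = -3*2*X/(854 + X) = -6*X/(854 + X))
-934548/q(42) = -934548/((-6*42/(854 + 42))) = -934548/((-6*42/896)) = -934548/((-6*42*1/896)) = -934548/(-9/32) = -934548*(-32/9) = 9968512/3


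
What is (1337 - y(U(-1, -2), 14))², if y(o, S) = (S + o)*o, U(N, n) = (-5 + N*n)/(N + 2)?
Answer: 1876900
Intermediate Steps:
U(N, n) = (-5 + N*n)/(2 + N)
y(o, S) = o*(S + o)
(1337 - y(U(-1, -2), 14))² = (1337 - (-5 - 1*(-2))/(2 - 1)*(14 + (-5 - 1*(-2))/(2 - 1)))² = (1337 - (-5 + 2)/1*(14 + (-5 + 2)/1))² = (1337 - 1*(-3)*(14 + 1*(-3)))² = (1337 - (-3)*(14 - 3))² = (1337 - (-3)*11)² = (1337 - 1*(-33))² = (1337 + 33)² = 1370² = 1876900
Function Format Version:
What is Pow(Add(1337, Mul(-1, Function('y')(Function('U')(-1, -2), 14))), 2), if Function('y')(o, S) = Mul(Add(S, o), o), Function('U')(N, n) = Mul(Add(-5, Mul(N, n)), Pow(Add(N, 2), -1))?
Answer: 1876900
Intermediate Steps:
Function('U')(N, n) = Mul(Pow(Add(2, N), -1), Add(-5, Mul(N, n))) (Function('U')(N, n) = Mul(Add(-5, Mul(N, n)), Pow(Add(2, N), -1)) = Mul(Pow(Add(2, N), -1), Add(-5, Mul(N, n))))
Function('y')(o, S) = Mul(o, Add(S, o))
Pow(Add(1337, Mul(-1, Function('y')(Function('U')(-1, -2), 14))), 2) = Pow(Add(1337, Mul(-1, Mul(Mul(Pow(Add(2, -1), -1), Add(-5, Mul(-1, -2))), Add(14, Mul(Pow(Add(2, -1), -1), Add(-5, Mul(-1, -2))))))), 2) = Pow(Add(1337, Mul(-1, Mul(Mul(Pow(1, -1), Add(-5, 2)), Add(14, Mul(Pow(1, -1), Add(-5, 2)))))), 2) = Pow(Add(1337, Mul(-1, Mul(Mul(1, -3), Add(14, Mul(1, -3))))), 2) = Pow(Add(1337, Mul(-1, Mul(-3, Add(14, -3)))), 2) = Pow(Add(1337, Mul(-1, Mul(-3, 11))), 2) = Pow(Add(1337, Mul(-1, -33)), 2) = Pow(Add(1337, 33), 2) = Pow(1370, 2) = 1876900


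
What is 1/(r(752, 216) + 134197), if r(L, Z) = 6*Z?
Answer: 1/135493 ≈ 7.3805e-6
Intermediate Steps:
1/(r(752, 216) + 134197) = 1/(6*216 + 134197) = 1/(1296 + 134197) = 1/135493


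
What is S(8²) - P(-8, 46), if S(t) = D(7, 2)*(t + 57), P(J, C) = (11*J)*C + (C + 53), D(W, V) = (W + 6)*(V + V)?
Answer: 10241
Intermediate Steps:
D(W, V) = 2*V*(6 + W) (D(W, V) = (6 + W)*(2*V) = 2*V*(6 + W))
P(J, C) = 53 + C + 11*C*J (P(J, C) = 11*C*J + (53 + C) = 53 + C + 11*C*J)
S(t) = 2964 + 52*t (S(t) = (2*2*(6 + 7))*(t + 57) = (2*2*13)*(57 + t) = 52*(57 + t) = 2964 + 52*t)
S(8²) - P(-8, 46) = (2964 + 52*8²) - (53 + 46 + 11*46*(-8)) = (2964 + 52*64) - (53 + 46 - 4048) = (2964 + 3328) - 1*(-3949) = 6292 + 3949 = 10241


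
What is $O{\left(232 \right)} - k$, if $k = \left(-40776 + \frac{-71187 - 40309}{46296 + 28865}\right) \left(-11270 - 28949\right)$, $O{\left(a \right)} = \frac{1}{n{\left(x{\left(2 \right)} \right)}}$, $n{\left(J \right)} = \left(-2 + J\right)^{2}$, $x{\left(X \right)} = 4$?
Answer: $- \frac{493065060799271}{300644} \approx -1.64 \cdot 10^{9}$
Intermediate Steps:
$O{\left(a \right)} = \frac{1}{4}$ ($O{\left(a \right)} = \frac{1}{\left(-2 + 4\right)^{2}} = \frac{1}{2^{2}} = \frac{1}{4}$)
$k = \frac{123266265218608}{75161}$ ($k = \left(-40776 - \frac{111496}{75161}\right) \left(-40219\right) = \left(- \frac{3064876432}{75161}\right) \left(-40219\right) = \frac{123266265218608}{75161} \approx 1.64 \cdot 10^{9}$)
$O{\left(232 \right)} - k = \frac{1}{4} - \frac{123266265218608}{75161} = - \frac{493065060799271}{300644}$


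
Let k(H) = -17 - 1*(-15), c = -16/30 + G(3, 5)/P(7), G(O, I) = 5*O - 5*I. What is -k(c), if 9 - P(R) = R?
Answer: 2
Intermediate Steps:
P(R) = 9 - R
G(O, I) = -5*I + 5*O
c = -83/15 (c = -16/30 + (-5*5 + 5*3)/(9 - 1*7) = -16*1/30 + (-25 + 15)/(9 - 7) = -8/15 - 10/2 = -8/15 - 10*½ = -8/15 - 5 = -83/15 ≈ -5.5333)
k(H) = -2 (k(H) = -17 + 15 = -2)
-k(c) = -1*(-2) = 2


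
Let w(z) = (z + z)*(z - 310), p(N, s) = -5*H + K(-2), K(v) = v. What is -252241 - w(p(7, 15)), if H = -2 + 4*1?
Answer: -259969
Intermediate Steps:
H = 2 (H = -2 + 4 = 2)
p(N, s) = -12 (p(N, s) = -5*2 - 2 = -10 - 2 = -12)
w(z) = 2*z*(-310 + z) (w(z) = (2*z)*(-310 + z) = 2*z*(-310 + z))
-252241 - w(p(7, 15)) = -252241 - 2*(-12)*(-310 - 12) = -252241 - 2*(-12)*(-322) = -252241 - 1*7728 = -252241 - 7728 = -259969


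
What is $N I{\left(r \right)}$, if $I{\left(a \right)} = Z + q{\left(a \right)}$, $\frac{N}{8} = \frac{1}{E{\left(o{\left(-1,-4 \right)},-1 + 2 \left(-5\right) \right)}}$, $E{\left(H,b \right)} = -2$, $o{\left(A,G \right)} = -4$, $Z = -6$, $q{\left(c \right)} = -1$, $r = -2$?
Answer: $28$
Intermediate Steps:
$N = -4$ ($N = \frac{8}{-2} = 8 \left(- \frac{1}{2}\right) = -4$)
$I{\left(a \right)} = -7$ ($I{\left(a \right)} = -6 - 1 = -7$)
$N I{\left(r \right)} = \left(-4\right) \left(-7\right) = 28$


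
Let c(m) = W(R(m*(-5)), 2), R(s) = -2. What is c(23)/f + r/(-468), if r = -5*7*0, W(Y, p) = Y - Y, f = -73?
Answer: 0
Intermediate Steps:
W(Y, p) = 0
c(m) = 0
r = 0 (r = -35*0 = 0)
c(23)/f + r/(-468) = 0/(-73) + 0/(-468) = 0*(-1/73) + 0*(-1/468) = 0 + 0 = 0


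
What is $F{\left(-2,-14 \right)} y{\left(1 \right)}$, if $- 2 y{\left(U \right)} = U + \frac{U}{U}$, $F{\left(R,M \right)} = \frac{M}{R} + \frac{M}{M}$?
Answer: $-8$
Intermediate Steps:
$F{\left(R,M \right)} = 1 + \frac{M}{R}$ ($F{\left(R,M \right)} = \frac{M}{R} + 1 = 1 + \frac{M}{R}$)
$y{\left(U \right)} = - \frac{1}{2} - \frac{U}{2}$ ($y{\left(U \right)} = - \frac{U + \frac{U}{U}}{2} = - \frac{U + 1}{2} = - \frac{1 + U}{2} = - \frac{1}{2} - \frac{U}{2}$)
$F{\left(-2,-14 \right)} y{\left(1 \right)} = \frac{-14 - 2}{-2} \left(- \frac{1}{2} - \frac{1}{2}\right) = \left(- \frac{1}{2}\right) \left(-16\right) \left(- \frac{1}{2} - \frac{1}{2}\right) = 8 \left(-1\right) = -8$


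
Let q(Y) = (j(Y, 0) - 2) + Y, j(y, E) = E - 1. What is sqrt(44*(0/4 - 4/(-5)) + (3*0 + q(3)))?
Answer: 4*sqrt(55)/5 ≈ 5.9330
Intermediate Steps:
j(y, E) = -1 + E
q(Y) = -3 + Y (q(Y) = ((-1 + 0) - 2) + Y = (-1 - 2) + Y = -3 + Y)
sqrt(44*(0/4 - 4/(-5)) + (3*0 + q(3))) = sqrt(44*(0/4 - 4/(-5)) + (3*0 + (-3 + 3))) = sqrt(44*(0*(1/4) - 4*(-1/5)) + (0 + 0)) = sqrt(44*(0 + 4/5) + 0) = sqrt(44*(4/5) + 0) = sqrt(176/5 + 0) = sqrt(176/5) = 4*sqrt(55)/5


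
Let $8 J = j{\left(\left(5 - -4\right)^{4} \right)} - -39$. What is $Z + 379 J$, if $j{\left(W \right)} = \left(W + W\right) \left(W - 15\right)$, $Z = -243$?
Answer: $\frac{32554828785}{8} \approx 4.0694 \cdot 10^{9}$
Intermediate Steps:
$j{\left(W \right)} = 2 W \left(-15 + W\right)$
$J = \frac{85896651}{8}$ ($J = \frac{2 \left(5 - -4\right)^{4} \left(-15 + \left(5 - -4\right)^{4}\right) - -39}{8} = \frac{2 \left(5 + 4\right)^{4} \left(-15 + \left(5 + 4\right)^{4}\right) + 39}{8} = \frac{2 \cdot 9^{4} \left(-15 + 9^{4}\right) + 39}{8} = \frac{2 \cdot 6561 \left(-15 + 6561\right) + 39}{8} = \frac{2 \cdot 6561 \cdot 6546 + 39}{8} = \frac{85896612 + 39}{8} = \frac{1}{8} \cdot 85896651 = \frac{85896651}{8} \approx 1.0737 \cdot 10^{7}$)
$Z + 379 J = -243 + 379 \cdot \frac{85896651}{8} = -243 + \frac{32554830729}{8} = \frac{32554828785}{8}$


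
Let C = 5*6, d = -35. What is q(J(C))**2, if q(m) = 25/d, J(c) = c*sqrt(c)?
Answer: 25/49 ≈ 0.51020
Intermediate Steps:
C = 30
J(c) = c**(3/2)
q(m) = -5/7 (q(m) = 25/(-35) = 25*(-1/35) = -5/7)
q(J(C))**2 = (-5/7)**2 = 25/49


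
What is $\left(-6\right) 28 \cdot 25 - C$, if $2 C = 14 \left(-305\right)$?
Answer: $-2065$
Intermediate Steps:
$C = -2135$ ($C = \frac{14 \left(-305\right)}{2} = \frac{1}{2} \left(-4270\right) = -2135$)
$\left(-6\right) 28 \cdot 25 - C = \left(-6\right) 28 \cdot 25 - -2135 = \left(-168\right) 25 + 2135 = -4200 + 2135 = -2065$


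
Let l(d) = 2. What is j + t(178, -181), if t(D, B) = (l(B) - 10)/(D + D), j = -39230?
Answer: -3491472/89 ≈ -39230.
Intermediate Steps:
t(D, B) = -4/D (t(D, B) = (2 - 10)/(D + D) = -8*1/(2*D) = -4/D)
j + t(178, -181) = -39230 - 4/178 = -39230 - 4*1/178 = -39230 - 2/89 = -3491472/89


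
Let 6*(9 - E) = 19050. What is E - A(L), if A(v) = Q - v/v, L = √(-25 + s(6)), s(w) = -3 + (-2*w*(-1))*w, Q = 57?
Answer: -3222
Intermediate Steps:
E = -3166 (E = 9 - ⅙*19050 = 9 - 3175 = -3166)
s(w) = -3 + 2*w² (s(w) = -3 + (2*w)*w = -3 + 2*w²)
L = 2*√11 (L = √(-25 + (-3 + 2*6²)) = √(-25 + (-3 + 2*36)) = √(-25 + (-3 + 72)) = √(-25 + 69) = √44 = 2*√11 ≈ 6.6332)
A(v) = 56 (A(v) = 57 - v/v = 57 - 1*1 = 57 - 1 = 56)
E - A(L) = -3166 - 1*56 = -3166 - 56 = -3222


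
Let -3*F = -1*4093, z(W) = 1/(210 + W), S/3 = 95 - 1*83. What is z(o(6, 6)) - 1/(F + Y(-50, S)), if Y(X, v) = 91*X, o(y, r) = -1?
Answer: 536/105127 ≈ 0.0050986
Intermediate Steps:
S = 36 (S = 3*(95 - 1*83) = 3*(95 - 83) = 3*12 = 36)
F = 4093/3 (F = -(-1)*4093/3 = -⅓*(-4093) = 4093/3 ≈ 1364.3)
z(o(6, 6)) - 1/(F + Y(-50, S)) = 1/(210 - 1) - 1/(4093/3 + 91*(-50)) = 1/209 - 1/(4093/3 - 4550) = 1/209 - 1/(-9557/3) = 1/209 - 1*(-3/9557) = 1/209 + 3/9557 = 536/105127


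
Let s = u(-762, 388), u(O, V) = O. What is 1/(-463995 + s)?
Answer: -1/464757 ≈ -2.1517e-6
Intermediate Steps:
s = -762
1/(-463995 + s) = 1/(-463995 - 762) = 1/(-464757) = -1/464757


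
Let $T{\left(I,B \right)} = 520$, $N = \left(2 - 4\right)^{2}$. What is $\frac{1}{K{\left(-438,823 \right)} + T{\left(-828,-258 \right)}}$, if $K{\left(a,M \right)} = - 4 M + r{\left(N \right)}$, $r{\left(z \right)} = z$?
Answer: $- \frac{1}{2768} \approx -0.00036127$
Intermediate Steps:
$N = 4$ ($N = \left(-2\right)^{2} = 4$)
$K{\left(a,M \right)} = 4 - 4 M$ ($K{\left(a,M \right)} = - 4 M + 4 = 4 - 4 M$)
$\frac{1}{K{\left(-438,823 \right)} + T{\left(-828,-258 \right)}} = \frac{1}{\left(4 - 3292\right) + 520} = \frac{1}{-3288 + 520} = \frac{1}{-2768} = - \frac{1}{2768}$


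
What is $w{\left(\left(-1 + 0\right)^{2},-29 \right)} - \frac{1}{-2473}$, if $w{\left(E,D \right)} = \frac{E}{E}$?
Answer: $\frac{2474}{2473} \approx 1.0004$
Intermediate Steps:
$w{\left(E,D \right)} = 1$
$w{\left(\left(-1 + 0\right)^{2},-29 \right)} - \frac{1}{-2473} = 1 - \frac{1}{-2473} = 1 - - \frac{1}{2473} = 1 + \frac{1}{2473} = \frac{2474}{2473}$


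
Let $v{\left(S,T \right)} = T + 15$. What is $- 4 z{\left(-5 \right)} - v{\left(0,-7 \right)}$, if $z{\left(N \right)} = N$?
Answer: $12$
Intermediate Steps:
$v{\left(S,T \right)} = 15 + T$
$- 4 z{\left(-5 \right)} - v{\left(0,-7 \right)} = \left(-4\right) \left(-5\right) - \left(15 - 7\right) = 20 - 8 = 12$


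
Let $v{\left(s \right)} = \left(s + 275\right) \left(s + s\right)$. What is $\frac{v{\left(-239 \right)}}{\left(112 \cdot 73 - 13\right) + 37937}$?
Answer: $- \frac{4302}{11525} \approx -0.37328$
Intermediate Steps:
$v{\left(s \right)} = 2 s \left(275 + s\right)$ ($v{\left(s \right)} = \left(275 + s\right) 2 s = 2 s \left(275 + s\right)$)
$\frac{v{\left(-239 \right)}}{\left(112 \cdot 73 - 13\right) + 37937} = \frac{2 \left(-239\right) \left(275 - 239\right)}{\left(112 \cdot 73 - 13\right) + 37937} = \frac{2 \left(-239\right) 36}{\left(8176 - 13\right) + 37937} = - \frac{17208}{8163 + 37937} = - \frac{17208}{46100} = \left(-17208\right) \frac{1}{46100} = - \frac{4302}{11525}$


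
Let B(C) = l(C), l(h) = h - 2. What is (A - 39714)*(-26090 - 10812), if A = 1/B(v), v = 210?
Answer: 152414688461/104 ≈ 1.4655e+9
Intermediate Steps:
l(h) = -2 + h
B(C) = -2 + C
A = 1/208 (A = 1/(-2 + 210) = 1/208 ≈ 0.0048077)
(A - 39714)*(-26090 - 10812) = (1/208 - 39714)*(-26090 - 10812) = -8260511/208*(-36902) = 152414688461/104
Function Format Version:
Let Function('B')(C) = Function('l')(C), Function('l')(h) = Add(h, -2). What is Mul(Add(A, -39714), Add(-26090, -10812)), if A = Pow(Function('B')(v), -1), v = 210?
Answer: Rational(152414688461, 104) ≈ 1.4655e+9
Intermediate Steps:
Function('l')(h) = Add(-2, h)
Function('B')(C) = Add(-2, C)
A = Rational(1, 208) (A = Pow(Add(-2, 210), -1) = Pow(208, -1) = Rational(1, 208) ≈ 0.0048077)
Mul(Add(A, -39714), Add(-26090, -10812)) = Mul(Add(Rational(1, 208), -39714), Add(-26090, -10812)) = Mul(Rational(-8260511, 208), -36902) = Rational(152414688461, 104)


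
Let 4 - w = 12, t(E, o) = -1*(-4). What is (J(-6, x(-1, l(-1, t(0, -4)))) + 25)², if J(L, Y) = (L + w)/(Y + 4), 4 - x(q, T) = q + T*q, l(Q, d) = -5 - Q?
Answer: 12321/25 ≈ 492.84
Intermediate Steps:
t(E, o) = 4
w = -8 (w = 4 - 1*12 = 4 - 12 = -8)
x(q, T) = 4 - q - T*q (x(q, T) = 4 - (q + T*q) = 4 + (-q - T*q) = 4 - q - T*q)
J(L, Y) = (-8 + L)/(4 + Y) (J(L, Y) = (L - 8)/(Y + 4) = (-8 + L)/(4 + Y))
(J(-6, x(-1, l(-1, t(0, -4)))) + 25)² = ((-8 - 6)/(4 + (4 - 1*(-1) - 1*(-5 - 1*(-1))*(-1))) + 25)² = (-14/(4 + (4 + 1 - 1*(-5 + 1)*(-1))) + 25)² = (-14/(4 + (4 + 1 - 1*(-4)*(-1))) + 25)² = (-14/(4 + (4 + 1 - 4)) + 25)² = (-14/(4 + 1) + 25)² = (-14/5 + 25)² = (111/5)² = 12321/25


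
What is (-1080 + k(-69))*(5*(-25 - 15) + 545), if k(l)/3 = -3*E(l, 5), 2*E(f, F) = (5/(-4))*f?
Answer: -4052025/8 ≈ -5.0650e+5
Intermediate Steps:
E(f, F) = -5*f/8 (E(f, F) = ((5/(-4))*f)/2 = ((5*(-¼))*f)/2 = (-5*f/4)/2 = -5*f/8)
k(l) = 45*l/8 (k(l) = 3*(-(-15)*l/8) = 3*(15*l/8) = 45*l/8)
(-1080 + k(-69))*(5*(-25 - 15) + 545) = (-1080 + (45/8)*(-69))*(5*(-25 - 15) + 545) = (-1080 - 3105/8)*(5*(-40) + 545) = -11745*(-200 + 545)/8 = -11745/8*345 = -4052025/8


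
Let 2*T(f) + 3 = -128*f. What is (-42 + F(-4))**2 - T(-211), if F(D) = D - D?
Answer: -23477/2 ≈ -11739.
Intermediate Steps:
F(D) = 0
T(f) = -3/2 - 64*f (T(f) = -3/2 + (-128*f)/2 = -3/2 - 64*f)
(-42 + F(-4))**2 - T(-211) = (-42 + 0)**2 - (-3/2 - 64*(-211)) = (-42)**2 - (-3/2 + 13504) = 1764 - 1*27005/2 = 1764 - 27005/2 = -23477/2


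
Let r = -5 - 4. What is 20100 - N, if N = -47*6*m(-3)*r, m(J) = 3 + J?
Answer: 20100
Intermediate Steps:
r = -9
N = 0 (N = -47*6*(3 - 3)*(-9) = -47*6*0*(-9) = -0*(-9) = -47*0 = 0)
20100 - N = 20100 - 1*0 = 20100 + 0 = 20100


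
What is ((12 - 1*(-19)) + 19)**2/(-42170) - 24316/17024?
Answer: -26699143/17947552 ≈ -1.4876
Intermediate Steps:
((12 - 1*(-19)) + 19)**2/(-42170) - 24316/17024 = ((12 + 19) + 19)**2*(-1/42170) - 24316*1/17024 = (31 + 19)**2*(-1/42170) - 6079/4256 = 50**2*(-1/42170) - 6079/4256 = 2500*(-1/42170) - 6079/4256 = -250/4217 - 6079/4256 = -26699143/17947552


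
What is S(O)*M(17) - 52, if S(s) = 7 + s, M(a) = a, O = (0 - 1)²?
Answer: 84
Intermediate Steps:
O = 1 (O = (-1)² = 1)
S(O)*M(17) - 52 = (7 + 1)*17 - 52 = 8*17 - 52 = 136 - 52 = 84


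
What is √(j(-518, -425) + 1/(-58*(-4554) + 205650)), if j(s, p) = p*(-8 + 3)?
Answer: 7*√1063440241402/156594 ≈ 46.098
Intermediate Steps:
j(s, p) = -5*p (j(s, p) = p*(-5) = -5*p)
√(j(-518, -425) + 1/(-58*(-4554) + 205650)) = √(-5*(-425) + 1/(-58*(-4554) + 205650)) = √(2125 + 1/(264132 + 205650)) = √(2125 + 1/469782) = √(998286751/469782) = 7*√1063440241402/156594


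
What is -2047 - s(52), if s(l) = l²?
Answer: -4751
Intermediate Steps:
-2047 - s(52) = -2047 - 1*52² = -2047 - 1*2704 = -2047 - 2704 = -4751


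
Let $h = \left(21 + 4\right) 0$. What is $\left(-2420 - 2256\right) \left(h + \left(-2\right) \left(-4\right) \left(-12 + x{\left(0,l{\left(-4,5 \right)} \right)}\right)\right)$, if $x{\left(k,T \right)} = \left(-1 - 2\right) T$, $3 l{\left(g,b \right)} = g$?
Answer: $299264$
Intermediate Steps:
$l{\left(g,b \right)} = \frac{g}{3}$
$x{\left(k,T \right)} = - 3 T$
$h = 0$ ($h = 25 \cdot 0 = 0$)
$\left(-2420 - 2256\right) \left(h + \left(-2\right) \left(-4\right) \left(-12 + x{\left(0,l{\left(-4,5 \right)} \right)}\right)\right) = \left(-2420 - 2256\right) \left(0 + \left(-2\right) \left(-4\right) \left(-12 - 3 \cdot \frac{1}{3} \left(-4\right)\right)\right) = \left(-2420 - 2256\right) \left(0 + 8 \left(-12 - -4\right)\right) = \left(-2420 - 2256\right) \left(0 + 8 \left(-12 + 4\right)\right) = - 4676 \left(0 + 8 \left(-8\right)\right) = - 4676 \left(0 - 64\right) = \left(-4676\right) \left(-64\right) = 299264$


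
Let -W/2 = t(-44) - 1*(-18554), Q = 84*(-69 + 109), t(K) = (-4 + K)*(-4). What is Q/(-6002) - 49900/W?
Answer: 21690835/28128373 ≈ 0.77114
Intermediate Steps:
t(K) = 16 - 4*K
Q = 3360 (Q = 84*40 = 3360)
W = -37492 (W = -2*((16 - 4*(-44)) - 1*(-18554)) = -2*((16 + 176) + 18554) = -2*(192 + 18554) = -2*18746 = -37492)
Q/(-6002) - 49900/W = 3360/(-6002) - 49900/(-37492) = 3360*(-1/6002) - 49900*(-1/37492) = -1680/3001 + 12475/9373 = 21690835/28128373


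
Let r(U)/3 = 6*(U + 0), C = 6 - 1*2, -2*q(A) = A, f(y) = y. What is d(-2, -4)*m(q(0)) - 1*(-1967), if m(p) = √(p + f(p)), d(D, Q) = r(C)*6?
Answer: 1967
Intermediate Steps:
q(A) = -A/2
C = 4 (C = 6 - 2 = 4)
r(U) = 18*U (r(U) = 3*(6*(U + 0)) = 3*(6*U) = 18*U)
d(D, Q) = 432 (d(D, Q) = (18*4)*6 = 72*6 = 432)
m(p) = √2*√p (m(p) = √(p + p) = √(2*p) = √2*√p)
d(-2, -4)*m(q(0)) - 1*(-1967) = 432*(√2*√(-½*0)) - 1*(-1967) = 432*(√2*√0) + 1967 = 432*(√2*0) + 1967 = 432*0 + 1967 = 0 + 1967 = 1967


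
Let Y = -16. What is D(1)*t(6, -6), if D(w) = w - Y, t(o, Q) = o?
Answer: 102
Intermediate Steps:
D(w) = 16 + w (D(w) = w - 1*(-16) = w + 16 = 16 + w)
D(1)*t(6, -6) = (16 + 1)*6 = 17*6 = 102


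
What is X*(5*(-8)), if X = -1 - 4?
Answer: 200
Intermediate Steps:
X = -5
X*(5*(-8)) = -25*(-8) = -5*(-40) = 200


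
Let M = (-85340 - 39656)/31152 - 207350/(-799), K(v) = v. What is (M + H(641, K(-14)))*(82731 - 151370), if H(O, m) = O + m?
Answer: -376927744519147/6222612 ≈ -6.0574e+7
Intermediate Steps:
M = 1589873849/6222612 (M = -124996*1/31152 - 207350*(-1/799) = -31249/7788 + 207350/799 = 1589873849/6222612 ≈ 255.50)
(M + H(641, K(-14)))*(82731 - 151370) = (1589873849/6222612 + (641 - 14))*(82731 - 151370) = (1589873849/6222612 + 627)*(-68639) = (5491451573/6222612)*(-68639) = -376927744519147/6222612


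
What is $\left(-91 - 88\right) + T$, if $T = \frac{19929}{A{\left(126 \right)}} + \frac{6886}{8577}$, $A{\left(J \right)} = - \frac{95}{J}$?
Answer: $- \frac{21682507873}{814815} \approx -26610.0$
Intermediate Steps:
$T = - \frac{21536655988}{814815}$ ($T = \frac{19929}{\left(-95\right) \frac{1}{126}} + \frac{6886}{8577} = \frac{19929}{\left(-95\right) \frac{1}{126}} + 6886 \cdot \frac{1}{8577} = \frac{19929}{- \frac{95}{126}} + \frac{6886}{8577} = 19929 \left(- \frac{126}{95}\right) + \frac{6886}{8577} = - \frac{2511054}{95} + \frac{6886}{8577} = - \frac{21536655988}{814815} \approx -26431.0$)
$\left(-91 - 88\right) + T = \left(-91 - 88\right) - \frac{21536655988}{814815} = -179 - \frac{21536655988}{814815} = - \frac{21682507873}{814815}$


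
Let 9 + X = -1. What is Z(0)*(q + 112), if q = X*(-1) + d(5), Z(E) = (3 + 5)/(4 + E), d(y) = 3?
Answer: 250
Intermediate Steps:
X = -10 (X = -9 - 1 = -10)
Z(E) = 8/(4 + E)
q = 13 (q = -10*(-1) + 3 = 10 + 3 = 13)
Z(0)*(q + 112) = (8/(4 + 0))*(13 + 112) = (8/4)*125 = (8*(¼))*125 = 2*125 = 250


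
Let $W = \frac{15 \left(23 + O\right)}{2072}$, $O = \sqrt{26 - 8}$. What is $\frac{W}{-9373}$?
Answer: $- \frac{345}{19420856} - \frac{45 \sqrt{2}}{19420856} \approx -2.1041 \cdot 10^{-5}$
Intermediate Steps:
$O = 3 \sqrt{2}$ ($O = \sqrt{18} = 3 \sqrt{2} \approx 4.2426$)
$W = \frac{345}{2072} + \frac{45 \sqrt{2}}{2072}$ ($W = \frac{15 \left(23 + 3 \sqrt{2}\right)}{2072} = \left(345 + 45 \sqrt{2}\right) \frac{1}{2072} = \frac{345}{2072} + \frac{45 \sqrt{2}}{2072} \approx 0.19722$)
$\frac{W}{-9373} = \frac{\frac{345}{2072} + \frac{45 \sqrt{2}}{2072}}{-9373} = \left(\frac{345}{2072} + \frac{45 \sqrt{2}}{2072}\right) \left(- \frac{1}{9373}\right) = - \frac{345}{19420856} - \frac{45 \sqrt{2}}{19420856}$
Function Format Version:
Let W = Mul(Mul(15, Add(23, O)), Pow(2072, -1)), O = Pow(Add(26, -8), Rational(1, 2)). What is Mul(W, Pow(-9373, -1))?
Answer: Add(Rational(-345, 19420856), Mul(Rational(-45, 19420856), Pow(2, Rational(1, 2)))) ≈ -2.1041e-5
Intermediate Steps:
O = Mul(3, Pow(2, Rational(1, 2))) (O = Pow(18, Rational(1, 2)) = Mul(3, Pow(2, Rational(1, 2))) ≈ 4.2426)
W = Add(Rational(345, 2072), Mul(Rational(45, 2072), Pow(2, Rational(1, 2)))) (W = Mul(Mul(15, Add(23, Mul(3, Pow(2, Rational(1, 2))))), Pow(2072, -1)) = Mul(Add(345, Mul(45, Pow(2, Rational(1, 2)))), Rational(1, 2072)) = Add(Rational(345, 2072), Mul(Rational(45, 2072), Pow(2, Rational(1, 2)))) ≈ 0.19722)
Mul(W, Pow(-9373, -1)) = Mul(Add(Rational(345, 2072), Mul(Rational(45, 2072), Pow(2, Rational(1, 2)))), Pow(-9373, -1)) = Mul(Add(Rational(345, 2072), Mul(Rational(45, 2072), Pow(2, Rational(1, 2)))), Rational(-1, 9373)) = Add(Rational(-345, 19420856), Mul(Rational(-45, 19420856), Pow(2, Rational(1, 2))))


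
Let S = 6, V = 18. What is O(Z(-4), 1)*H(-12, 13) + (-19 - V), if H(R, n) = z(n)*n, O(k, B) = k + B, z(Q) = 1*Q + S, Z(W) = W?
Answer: -778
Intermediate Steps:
z(Q) = 6 + Q (z(Q) = 1*Q + 6 = Q + 6 = 6 + Q)
O(k, B) = B + k
H(R, n) = n*(6 + n) (H(R, n) = (6 + n)*n = n*(6 + n))
O(Z(-4), 1)*H(-12, 13) + (-19 - V) = (1 - 4)*(13*(6 + 13)) + (-19 - 1*18) = -39*19 + (-19 - 18) = -3*247 - 37 = -741 - 37 = -778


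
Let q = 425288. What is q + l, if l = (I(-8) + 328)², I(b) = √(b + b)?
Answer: 532856 + 2624*I ≈ 5.3286e+5 + 2624.0*I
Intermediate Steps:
I(b) = √2*√b (I(b) = √(2*b) = √2*√b)
l = (328 + 4*I)² (l = (√2*√(-8) + 328)² = (√2*(2*I*√2) + 328)² = (4*I + 328)² = (328 + 4*I)² ≈ 1.0757e+5 + 2624.0*I)
q + l = 425288 + (107568 + 2624*I) = 532856 + 2624*I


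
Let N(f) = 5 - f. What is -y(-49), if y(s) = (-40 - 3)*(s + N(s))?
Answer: 215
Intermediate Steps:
y(s) = -215 (y(s) = (-40 - 3)*(s + (5 - s)) = -43*5 = -215)
-y(-49) = -1*(-215) = 215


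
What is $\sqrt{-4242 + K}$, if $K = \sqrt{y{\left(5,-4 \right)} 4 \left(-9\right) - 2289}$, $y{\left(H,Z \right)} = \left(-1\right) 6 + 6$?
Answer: $\sqrt{-4242 + i \sqrt{2289}} \approx 0.3673 + 65.132 i$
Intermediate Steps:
$y{\left(H,Z \right)} = 0$ ($y{\left(H,Z \right)} = -6 + 6 = 0$)
$K = i \sqrt{2289}$ ($K = \sqrt{0 \cdot 4 \left(-9\right) - 2289} = \sqrt{0 \left(-9\right) - 2289} = \sqrt{0 - 2289} = \sqrt{-2289} = i \sqrt{2289} \approx 47.844 i$)
$\sqrt{-4242 + K} = \sqrt{-4242 + i \sqrt{2289}}$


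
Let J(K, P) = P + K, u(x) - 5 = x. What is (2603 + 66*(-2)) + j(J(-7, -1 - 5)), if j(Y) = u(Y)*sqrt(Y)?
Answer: 2471 - 8*I*sqrt(13) ≈ 2471.0 - 28.844*I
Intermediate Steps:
u(x) = 5 + x
J(K, P) = K + P
j(Y) = sqrt(Y)*(5 + Y) (j(Y) = (5 + Y)*sqrt(Y) = sqrt(Y)*(5 + Y))
(2603 + 66*(-2)) + j(J(-7, -1 - 5)) = (2603 + 66*(-2)) + sqrt(-7 + (-1 - 5))*(5 + (-7 + (-1 - 5))) = (2603 - 132) + sqrt(-7 - 6)*(5 + (-7 - 6)) = 2471 + sqrt(-13)*(5 - 13) = 2471 + (I*sqrt(13))*(-8) = 2471 - 8*I*sqrt(13)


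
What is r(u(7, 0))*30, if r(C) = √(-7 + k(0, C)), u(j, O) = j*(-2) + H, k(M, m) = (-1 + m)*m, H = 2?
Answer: 30*√149 ≈ 366.20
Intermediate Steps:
k(M, m) = m*(-1 + m)
u(j, O) = 2 - 2*j (u(j, O) = j*(-2) + 2 = -2*j + 2 = 2 - 2*j)
r(C) = √(-7 + C*(-1 + C))
r(u(7, 0))*30 = √(-7 + (2 - 2*7)*(-1 + (2 - 2*7)))*30 = √(-7 + (2 - 14)*(-1 + (2 - 14)))*30 = √(-7 - 12*(-1 - 12))*30 = √(-7 - 12*(-13))*30 = √(-7 + 156)*30 = √149*30 = 30*√149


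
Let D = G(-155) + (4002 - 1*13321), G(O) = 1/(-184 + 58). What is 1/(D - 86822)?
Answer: -126/12113767 ≈ -1.0401e-5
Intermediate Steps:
G(O) = -1/126 (G(O) = 1/(-126) = -1/126)
D = -1174195/126 (D = -1/126 + (4002 - 1*13321) = -1/126 + (4002 - 13321) = -1/126 - 9319 = -1174195/126 ≈ -9319.0)
1/(D - 86822) = 1/(-1174195/126 - 86822) = 1/(-12113767/126) = -126/12113767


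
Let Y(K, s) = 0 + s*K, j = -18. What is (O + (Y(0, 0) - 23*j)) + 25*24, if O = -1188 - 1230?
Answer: -1404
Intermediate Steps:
O = -2418
Y(K, s) = K*s (Y(K, s) = 0 + K*s = K*s)
(O + (Y(0, 0) - 23*j)) + 25*24 = (-2418 + (0*0 - 23*(-18))) + 25*24 = (-2418 + (0 + 414)) + 600 = (-2418 + 414) + 600 = -2004 + 600 = -1404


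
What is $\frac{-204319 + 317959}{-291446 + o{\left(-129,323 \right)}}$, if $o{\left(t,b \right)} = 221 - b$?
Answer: $- \frac{28410}{72887} \approx -0.38978$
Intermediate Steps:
$\frac{-204319 + 317959}{-291446 + o{\left(-129,323 \right)}} = \frac{-204319 + 317959}{-291446 + \left(221 - 323\right)} = \frac{113640}{-291446 + \left(221 - 323\right)} = \frac{113640}{-291446 - 102} = \frac{113640}{-291548} = 113640 \left(- \frac{1}{291548}\right) = - \frac{28410}{72887}$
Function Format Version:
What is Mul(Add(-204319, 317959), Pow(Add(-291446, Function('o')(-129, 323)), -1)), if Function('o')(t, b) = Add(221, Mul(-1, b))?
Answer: Rational(-28410, 72887) ≈ -0.38978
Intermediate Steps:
Mul(Add(-204319, 317959), Pow(Add(-291446, Function('o')(-129, 323)), -1)) = Mul(Add(-204319, 317959), Pow(Add(-291446, Add(221, Mul(-1, 323))), -1)) = Mul(113640, Pow(Add(-291446, Add(221, -323)), -1)) = Mul(113640, Pow(Add(-291446, -102), -1)) = Mul(113640, Pow(-291548, -1)) = Mul(113640, Rational(-1, 291548)) = Rational(-28410, 72887)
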